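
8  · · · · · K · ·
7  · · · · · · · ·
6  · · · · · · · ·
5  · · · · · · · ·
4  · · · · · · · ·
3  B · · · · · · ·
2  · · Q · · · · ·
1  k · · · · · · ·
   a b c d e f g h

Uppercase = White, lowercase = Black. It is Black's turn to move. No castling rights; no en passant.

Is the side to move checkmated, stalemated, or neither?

Black to move; black king on a1.
In check: no.
King squares — b1: attacked by Qc2; a2: attacked by Qc2; b2: attacked by Qc2.
Legal moves for Black: none.
Not in check and no legal moves → stalemate.

stalemate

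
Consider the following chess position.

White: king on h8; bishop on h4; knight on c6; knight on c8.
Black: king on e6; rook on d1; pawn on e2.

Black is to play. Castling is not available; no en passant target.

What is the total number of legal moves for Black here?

Black to move; king on e6.
In check: no.
Legal moves: Kf7, Kd7, Kf5, Kd5, Rd8+, Rd7, Rd6, Rd5, Rd4, Rd3, Rd2, Rh1, Rg1, Rf1, Re1, Rc1, Rb1, Ra1, e1=Q, e1=R, e1=B, e1=N.
Count: 22.

22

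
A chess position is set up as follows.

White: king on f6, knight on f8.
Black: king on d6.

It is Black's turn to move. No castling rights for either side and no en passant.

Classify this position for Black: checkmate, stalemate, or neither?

neither

Black to move; black king on d6.
In check: no.
Legal moves for Black: Kc7, Kc6, Kd5, Kc5.
Black has 4 legal moves and is not in check → neither.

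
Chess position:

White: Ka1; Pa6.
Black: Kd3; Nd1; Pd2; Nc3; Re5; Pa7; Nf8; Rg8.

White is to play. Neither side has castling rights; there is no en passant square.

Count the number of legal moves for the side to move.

White to move; king on a1.
In check: no.
Legal moves: none.
Count: 0.

0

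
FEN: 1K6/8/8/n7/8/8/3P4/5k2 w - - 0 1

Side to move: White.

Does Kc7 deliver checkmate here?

no

After Kc7: black king on f1; in check: no.
Black is not in check, so this cannot be checkmate.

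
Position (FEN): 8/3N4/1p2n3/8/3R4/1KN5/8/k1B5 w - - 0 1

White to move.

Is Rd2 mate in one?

no

After Rd2: black king on a1; in check: no.
Black is not in check, so this cannot be checkmate.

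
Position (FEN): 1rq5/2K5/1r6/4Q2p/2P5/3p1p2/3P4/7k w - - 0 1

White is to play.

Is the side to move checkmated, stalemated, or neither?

White to move; white king on c7.
In check: yes, from the black queen on c8.
King squares — b6: attacked by Rb8; c6: attacked by Rb6; d6: attacked by Rb6; b7: attacked by Rb6; d7: attacked by Qc8; b8: attacked by Rb6; c8: attacked by Rb8; d8: attacked by Qc8.
Legal moves for White: none.
In check with no legal moves → checkmate.

checkmate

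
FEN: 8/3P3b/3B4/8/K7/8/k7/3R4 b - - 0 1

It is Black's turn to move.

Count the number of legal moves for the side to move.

8

Black to move; king on a2.
In check: no.
Legal moves: Bg8, Bg6, Bf5, Be4, Bd3, Bc2+, Bb1, Kb2.
Count: 8.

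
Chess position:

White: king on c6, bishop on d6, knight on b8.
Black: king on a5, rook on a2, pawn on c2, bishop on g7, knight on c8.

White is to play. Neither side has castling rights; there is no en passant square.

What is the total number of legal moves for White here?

17

White to move; king on c6.
In check: no.
Legal moves: Nd7, Na6, Bf8, Be7, Bc7+, Be5, Bc5, Bf4, Bb4+, Bg3, Ba3, Bh2, Kd7, Kc7, Kb7, Kd5, Kc5.
Count: 17.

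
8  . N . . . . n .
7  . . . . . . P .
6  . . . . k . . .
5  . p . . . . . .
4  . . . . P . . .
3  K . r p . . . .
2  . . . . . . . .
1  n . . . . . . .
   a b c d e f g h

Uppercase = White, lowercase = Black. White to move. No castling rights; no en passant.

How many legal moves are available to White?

White to move; king on a3.
In check: yes, from the black rook on c3.
Legal moves: Kb4, Kb2, Ka2.
Count: 3.

3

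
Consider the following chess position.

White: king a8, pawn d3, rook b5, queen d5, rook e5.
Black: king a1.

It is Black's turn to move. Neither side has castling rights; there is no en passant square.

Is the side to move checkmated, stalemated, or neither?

stalemate

Black to move; black king on a1.
In check: no.
King squares — b1: attacked by Rb5; a2: attacked by Qd5; b2: attacked by Rb5.
Legal moves for Black: none.
Not in check and no legal moves → stalemate.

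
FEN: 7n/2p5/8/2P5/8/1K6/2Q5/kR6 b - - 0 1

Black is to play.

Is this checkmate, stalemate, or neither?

Black to move; black king on a1.
In check: yes, from the white rook on b1.
King squares — b1: attacked by Qc2; a2: attacked by Qc2; b2: attacked by Rb1.
Legal moves for Black: none.
In check with no legal moves → checkmate.

checkmate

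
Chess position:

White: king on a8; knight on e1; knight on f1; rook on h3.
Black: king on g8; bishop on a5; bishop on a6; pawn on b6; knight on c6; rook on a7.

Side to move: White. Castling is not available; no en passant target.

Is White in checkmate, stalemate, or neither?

White to move; white king on a8.
In check: yes, from the black rook on a7.
King squares — a7: attacked by Nc6; b7: attacked by Ba6; b8: attacked by Nc6.
Legal moves for White: none.
In check with no legal moves → checkmate.

checkmate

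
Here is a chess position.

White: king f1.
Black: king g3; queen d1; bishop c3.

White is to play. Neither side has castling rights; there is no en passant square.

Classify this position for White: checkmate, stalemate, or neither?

checkmate

White to move; white king on f1.
In check: yes, from the black queen on d1.
King squares — e1: attacked by Qd1; g1: attacked by Qd1; e2: attacked by Qd1; f2: attacked by Kg3; g2: attacked by Kg3.
Legal moves for White: none.
In check with no legal moves → checkmate.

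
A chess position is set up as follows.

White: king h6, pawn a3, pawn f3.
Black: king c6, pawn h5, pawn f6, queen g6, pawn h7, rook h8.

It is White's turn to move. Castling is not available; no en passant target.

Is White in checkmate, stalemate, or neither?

checkmate

White to move; white king on h6.
In check: yes, from the black queen on g6.
King squares — g5: attacked by Pf6; h5: attacked by Qg6; g6: attacked by Ph7; g7: attacked by Qg6; h7: attacked by Qg6.
Legal moves for White: none.
In check with no legal moves → checkmate.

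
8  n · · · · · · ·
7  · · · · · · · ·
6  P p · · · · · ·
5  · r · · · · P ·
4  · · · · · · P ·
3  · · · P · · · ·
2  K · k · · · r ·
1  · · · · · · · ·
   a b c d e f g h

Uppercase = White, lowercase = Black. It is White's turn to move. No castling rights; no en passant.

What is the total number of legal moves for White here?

5

White to move; king on a2.
In check: no.
Legal moves: Ka3, Ka1, a7, g6, d4.
Count: 5.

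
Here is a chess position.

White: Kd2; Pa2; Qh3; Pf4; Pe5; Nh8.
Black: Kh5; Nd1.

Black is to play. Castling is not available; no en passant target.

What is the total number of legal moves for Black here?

Black to move; king on h5.
In check: yes, from the white queen on h3.
Legal moves: none.
Count: 0.

0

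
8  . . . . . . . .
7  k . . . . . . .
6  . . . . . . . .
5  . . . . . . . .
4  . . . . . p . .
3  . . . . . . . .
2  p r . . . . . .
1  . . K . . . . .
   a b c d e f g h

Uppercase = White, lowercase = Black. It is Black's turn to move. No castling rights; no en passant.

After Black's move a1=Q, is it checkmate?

yes

After a1=Q: white king on c1; in check: yes, from the black queen on a1.
King squares — b1: attacked by Qa1; d1: attacked by Qa1; b2: attacked by Qa1; c2: attacked by Rb2; d2: attacked by Rb2.
White has no legal moves → checkmate.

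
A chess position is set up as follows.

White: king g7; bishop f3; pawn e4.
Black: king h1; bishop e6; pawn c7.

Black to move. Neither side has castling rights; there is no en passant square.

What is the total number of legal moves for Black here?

Black to move; king on h1.
In check: yes, from the white bishop on f3.
Legal moves: Kh2, Kg1.
Count: 2.

2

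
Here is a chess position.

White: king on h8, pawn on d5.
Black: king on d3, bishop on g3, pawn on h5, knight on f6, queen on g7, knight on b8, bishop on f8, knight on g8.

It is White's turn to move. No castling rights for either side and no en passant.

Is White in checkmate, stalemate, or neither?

White to move; white king on h8.
In check: yes, from the black queen on g7.
King squares — g7: attacked by Bf8; h7: attacked by Nf6; g8: attacked by Nf6.
Legal moves for White: none.
In check with no legal moves → checkmate.

checkmate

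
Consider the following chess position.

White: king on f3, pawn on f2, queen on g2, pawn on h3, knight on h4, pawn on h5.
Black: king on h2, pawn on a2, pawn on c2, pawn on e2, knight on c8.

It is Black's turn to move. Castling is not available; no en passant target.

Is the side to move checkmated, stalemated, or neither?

checkmate

Black to move; black king on h2.
In check: yes, from the white queen on g2.
King squares — g1: attacked by Qg2; h1: attacked by Qg2; g2: attacked by Kf3; g3: attacked by Pf2; h3: attacked by Qg2.
Legal moves for Black: none.
In check with no legal moves → checkmate.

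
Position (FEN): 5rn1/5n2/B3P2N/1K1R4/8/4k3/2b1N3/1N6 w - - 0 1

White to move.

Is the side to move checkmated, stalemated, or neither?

neither

White to move; white king on b5.
In check: no.
Legal moves for White include: Nxg8, Nxf7, Nf5+, Ng4+, Bc8, Bb7, Rd8, Rd7, Rd6, Rh5, Rg5, Rf5, Re5+, Rc5, Rd4, Rd3+, Rd2, Rd1, ... (list truncated; more exist).
White has legal moves and is not in check → neither.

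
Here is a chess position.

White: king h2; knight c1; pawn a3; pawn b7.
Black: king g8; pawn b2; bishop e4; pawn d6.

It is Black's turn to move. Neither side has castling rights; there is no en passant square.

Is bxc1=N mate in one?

After bxc1=N: white king on h2; in check: no.
White is not in check, so this cannot be checkmate.

no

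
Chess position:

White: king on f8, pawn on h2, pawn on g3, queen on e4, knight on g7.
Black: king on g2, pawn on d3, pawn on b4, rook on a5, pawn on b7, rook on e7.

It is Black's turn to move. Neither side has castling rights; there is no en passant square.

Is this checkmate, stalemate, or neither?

neither

Black to move; black king on g2.
In check: yes, from the white queen on e4.
King squares — f1: available; g1: available; h1: attacked by Qe4; f2: available; h2: available; f3: attacked by Qe4; g3: attacked by Ph2; h3: available.
Legal moves for Black: Kh3, Kxh2, Kf2, Kg1, Kf1, Rxe4.
Black is in check but has 6 legal moves → neither.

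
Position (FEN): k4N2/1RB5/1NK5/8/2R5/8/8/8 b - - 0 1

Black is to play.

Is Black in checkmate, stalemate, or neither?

Black to move; black king on a8.
In check: yes, from the white knight on b6.
King squares — a7: attacked by Rb7; b7: attacked by Kc6; b8: attacked by Rb7.
Legal moves for Black: none.
In check with no legal moves → checkmate.

checkmate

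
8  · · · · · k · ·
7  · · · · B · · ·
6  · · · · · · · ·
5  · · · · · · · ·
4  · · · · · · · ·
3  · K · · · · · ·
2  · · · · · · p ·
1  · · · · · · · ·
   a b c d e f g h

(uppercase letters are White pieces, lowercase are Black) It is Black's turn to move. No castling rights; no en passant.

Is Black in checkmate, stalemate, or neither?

neither

Black to move; black king on f8.
In check: yes, from the white bishop on e7.
King squares — e7: available; f7: available; g7: available; e8: available; g8: available.
Legal moves for Black: Kg8, Ke8, Kg7, Kf7, Kxe7.
Black is in check but has 5 legal moves → neither.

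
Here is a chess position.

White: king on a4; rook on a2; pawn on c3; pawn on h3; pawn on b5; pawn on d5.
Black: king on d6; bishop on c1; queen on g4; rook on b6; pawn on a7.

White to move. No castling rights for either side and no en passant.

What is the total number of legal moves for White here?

4

White to move; king on a4.
In check: yes, from the black queen on g4.
Legal moves: Ka5, Kb3, hxg4, c4.
Count: 4.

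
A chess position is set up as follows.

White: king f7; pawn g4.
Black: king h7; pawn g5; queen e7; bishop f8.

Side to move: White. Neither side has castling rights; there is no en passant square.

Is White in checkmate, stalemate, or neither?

checkmate

White to move; white king on f7.
In check: yes, from the black queen on e7.
King squares — e6: attacked by Qe7; f6: attacked by Qe7; g6: attacked by Kh7; e7: attacked by Bf8; g7: attacked by Qe7; e8: attacked by Qe7; f8: attacked by Qe7; g8: attacked by Kh7.
Legal moves for White: none.
In check with no legal moves → checkmate.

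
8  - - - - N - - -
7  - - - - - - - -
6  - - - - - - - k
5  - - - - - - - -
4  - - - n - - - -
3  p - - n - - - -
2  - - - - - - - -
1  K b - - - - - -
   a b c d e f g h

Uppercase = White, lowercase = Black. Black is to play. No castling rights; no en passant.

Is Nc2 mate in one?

After Nc2: white king on a1; in check: yes, from the black knight on c2.
White has 1 legal reply: Kxb1.
In check but a legal move exists → not checkmate.

no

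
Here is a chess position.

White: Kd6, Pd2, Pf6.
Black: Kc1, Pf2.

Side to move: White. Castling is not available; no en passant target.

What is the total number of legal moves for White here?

11

White to move; king on d6.
In check: no.
Legal moves: Ke7, Kd7, Kc7, Ke6, Kc6, Ke5, Kd5, Kc5, f7, d3, d4.
Count: 11.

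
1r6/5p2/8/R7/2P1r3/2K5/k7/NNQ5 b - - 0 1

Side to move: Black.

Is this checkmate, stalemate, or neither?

checkmate

Black to move; black king on a2.
In check: yes, from the white rook on a5.
King squares — a1: attacked by Ra5; b1: attacked by Qc1; b2: attacked by Qc1; a3: attacked by Nb1; b3: attacked by Na1.
Legal moves for Black: none.
In check with no legal moves → checkmate.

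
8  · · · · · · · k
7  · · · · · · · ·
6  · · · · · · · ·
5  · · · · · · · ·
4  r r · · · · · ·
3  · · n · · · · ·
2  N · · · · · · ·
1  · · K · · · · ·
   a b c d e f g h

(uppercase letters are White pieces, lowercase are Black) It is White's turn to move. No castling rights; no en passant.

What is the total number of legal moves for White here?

4

White to move; king on c1.
In check: no.
Legal moves: Nxb4, Nxc3, Kd2, Kc2.
Count: 4.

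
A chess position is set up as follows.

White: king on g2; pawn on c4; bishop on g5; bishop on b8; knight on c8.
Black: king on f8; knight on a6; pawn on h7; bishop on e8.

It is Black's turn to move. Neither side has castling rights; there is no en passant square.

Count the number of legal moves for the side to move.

Black to move; king on f8.
In check: no.
Legal moves: Kg8, Kg7, Kf7, Bf7, Bd7, Bg6, Bc6+, Bh5, Bb5, Ba4, Nxb8, Nc7, Nc5, Nb4, h6, h5.
Count: 16.

16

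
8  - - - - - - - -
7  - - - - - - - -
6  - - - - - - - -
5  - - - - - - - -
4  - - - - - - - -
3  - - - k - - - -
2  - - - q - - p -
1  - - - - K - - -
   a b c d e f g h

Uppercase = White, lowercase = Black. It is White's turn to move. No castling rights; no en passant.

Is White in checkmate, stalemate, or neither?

White to move; white king on e1.
In check: yes, from the black queen on d2.
King squares — d1: attacked by Qd2; f1: attacked by Pg2; d2: attacked by Kd3; e2: attacked by Qd2; f2: attacked by Qd2.
Legal moves for White: none.
In check with no legal moves → checkmate.

checkmate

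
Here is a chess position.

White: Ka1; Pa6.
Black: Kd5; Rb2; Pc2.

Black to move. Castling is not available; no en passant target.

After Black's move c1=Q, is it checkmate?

After c1=Q: white king on a1; in check: yes, from the black queen on c1.
King squares — b1: attacked by Qc1; a2: attacked by Rb2; b2: attacked by Qc1.
White has no legal moves → checkmate.

yes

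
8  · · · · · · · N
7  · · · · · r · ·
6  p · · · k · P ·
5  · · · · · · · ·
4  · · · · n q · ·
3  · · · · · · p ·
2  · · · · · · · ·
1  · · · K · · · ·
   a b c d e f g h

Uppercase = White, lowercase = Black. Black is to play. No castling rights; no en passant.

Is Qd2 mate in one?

yes

After Qd2: white king on d1; in check: yes, from the black queen on d2.
King squares — c1: attacked by Qd2; e1: attacked by Qd2; c2: attacked by Qd2; d2: attacked by Ne4; e2: attacked by Qd2.
White has no legal moves → checkmate.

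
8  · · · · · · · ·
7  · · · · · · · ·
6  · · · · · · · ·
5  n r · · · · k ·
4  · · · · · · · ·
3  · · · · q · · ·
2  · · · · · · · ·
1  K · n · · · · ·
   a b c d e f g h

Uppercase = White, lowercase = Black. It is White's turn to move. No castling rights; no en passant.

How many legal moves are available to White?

White to move; king on a1.
In check: no.
Legal moves: none.
Count: 0.

0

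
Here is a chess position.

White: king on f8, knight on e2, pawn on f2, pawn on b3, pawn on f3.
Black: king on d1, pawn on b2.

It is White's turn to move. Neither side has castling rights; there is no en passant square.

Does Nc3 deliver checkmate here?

no

After Nc3: black king on d1; in check: yes, from the white knight on c3.
Black has 4 legal replies: Kd2, Kc2, Ke1, Kc1.
In check but a legal move exists → not checkmate.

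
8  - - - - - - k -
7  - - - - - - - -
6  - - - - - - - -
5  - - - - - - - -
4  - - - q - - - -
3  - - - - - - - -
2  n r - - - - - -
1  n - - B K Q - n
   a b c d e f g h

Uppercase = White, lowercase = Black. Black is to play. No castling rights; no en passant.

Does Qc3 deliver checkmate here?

yes

After Qc3: white king on e1; in check: yes, from the black queen on c3.
King squares — d1: own bishop; f1: own queen; d2: attacked by Rb2; e2: attacked by Rb2; f2: attacked by Nh1.
White has no legal moves → checkmate.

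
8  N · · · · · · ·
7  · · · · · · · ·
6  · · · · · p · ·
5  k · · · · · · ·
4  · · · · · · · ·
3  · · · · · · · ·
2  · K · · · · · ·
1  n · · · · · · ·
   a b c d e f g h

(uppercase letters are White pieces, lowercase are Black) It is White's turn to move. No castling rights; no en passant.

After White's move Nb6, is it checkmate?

no

After Nb6: black king on a5; in check: no.
Black is not in check, so this cannot be checkmate.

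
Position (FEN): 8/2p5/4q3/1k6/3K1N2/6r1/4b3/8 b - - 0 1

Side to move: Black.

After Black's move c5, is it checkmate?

yes

After c5: white king on d4; in check: yes, from the black pawn on c5.
King squares — c3: attacked by Rg3; d3: attacked by Be2; e3: attacked by Rg3; c4: attacked by Be2; e4: attacked by Qe6; c5: attacked by Kb5; d5: attacked by Qe6; e5: attacked by Qe6.
White has no legal moves → checkmate.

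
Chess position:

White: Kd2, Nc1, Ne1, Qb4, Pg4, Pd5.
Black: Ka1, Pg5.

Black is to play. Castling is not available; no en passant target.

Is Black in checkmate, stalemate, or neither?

stalemate

Black to move; black king on a1.
In check: no.
King squares — b1: attacked by Qb4; a2: attacked by Nc1; b2: attacked by Qb4.
Legal moves for Black: none.
Not in check and no legal moves → stalemate.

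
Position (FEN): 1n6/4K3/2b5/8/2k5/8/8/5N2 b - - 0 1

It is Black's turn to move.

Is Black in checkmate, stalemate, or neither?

Black to move; black king on c4.
In check: no.
Legal moves for Black include: Nd7, Na6, Be8, Ba8, Bd7, Bb7, Bd5, Bb5, Be4, Ba4, Bf3, Bg2, Bh1, Kd5, Kc5, Kb5, Kd4, Kb4, ... (list truncated; more exist).
Black has legal moves and is not in check → neither.

neither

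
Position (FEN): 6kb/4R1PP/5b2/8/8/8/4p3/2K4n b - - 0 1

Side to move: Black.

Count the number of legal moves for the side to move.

Black to move; king on g8.
In check: yes, from the white pawn on h7.
Legal moves: Kxh7.
Count: 1.

1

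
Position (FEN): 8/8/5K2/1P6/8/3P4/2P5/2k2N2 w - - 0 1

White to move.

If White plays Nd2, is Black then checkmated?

After Nd2: black king on c1; in check: no.
Black is not in check, so this cannot be checkmate.

no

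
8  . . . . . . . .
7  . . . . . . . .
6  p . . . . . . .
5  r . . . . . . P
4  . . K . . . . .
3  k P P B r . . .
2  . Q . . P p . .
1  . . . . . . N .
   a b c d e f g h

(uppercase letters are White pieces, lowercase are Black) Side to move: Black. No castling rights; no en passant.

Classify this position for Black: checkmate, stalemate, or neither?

Black to move; black king on a3.
In check: yes, from the white queen on b2.
Legal moves for Black: Kxb2.
Black is in check but has 1 legal move → neither.

neither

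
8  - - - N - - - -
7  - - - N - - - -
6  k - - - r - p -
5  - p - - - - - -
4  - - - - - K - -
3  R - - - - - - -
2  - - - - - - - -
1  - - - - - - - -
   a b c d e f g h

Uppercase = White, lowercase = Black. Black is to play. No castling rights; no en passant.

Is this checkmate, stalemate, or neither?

checkmate

Black to move; black king on a6.
In check: yes, from the white rook on a3.
King squares — a5: attacked by Ra3; b5: own pawn; b6: attacked by Nd7; a7: attacked by Ra3; b7: attacked by Nd8.
Legal moves for Black: none.
In check with no legal moves → checkmate.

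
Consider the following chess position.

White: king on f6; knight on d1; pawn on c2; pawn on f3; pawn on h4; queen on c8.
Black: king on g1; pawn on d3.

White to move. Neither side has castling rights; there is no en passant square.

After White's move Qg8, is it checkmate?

After Qg8: black king on g1; in check: yes, from the white queen on g8.
Black has 3 legal replies: Kh2, Kh1, Kf1.
In check but a legal move exists → not checkmate.

no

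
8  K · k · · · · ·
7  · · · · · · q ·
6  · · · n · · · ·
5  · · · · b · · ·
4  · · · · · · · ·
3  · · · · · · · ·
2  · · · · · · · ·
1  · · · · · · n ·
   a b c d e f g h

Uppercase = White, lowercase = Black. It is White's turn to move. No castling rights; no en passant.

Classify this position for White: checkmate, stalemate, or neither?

White to move; white king on a8.
In check: no.
King squares — a7: attacked by Qg7; b7: attacked by Nd6; b8: attacked by Kc8.
Legal moves for White: none.
Not in check and no legal moves → stalemate.

stalemate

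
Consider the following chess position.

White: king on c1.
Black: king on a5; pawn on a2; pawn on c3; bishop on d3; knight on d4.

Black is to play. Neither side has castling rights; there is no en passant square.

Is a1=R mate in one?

yes

After a1=R: white king on c1; in check: yes, from the black rook on a1.
King squares — b1: attacked by Ra1; d1: attacked by Ra1; b2: attacked by Pc3; c2: attacked by Bd3; d2: attacked by Pc3.
White has no legal moves → checkmate.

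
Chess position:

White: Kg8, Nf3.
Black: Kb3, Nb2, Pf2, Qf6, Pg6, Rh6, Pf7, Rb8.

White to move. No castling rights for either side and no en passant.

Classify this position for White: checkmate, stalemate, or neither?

White to move; white king on g8.
In check: yes, from the black rook on b8.
King squares — f7: attacked by Qf6; g7: attacked by Qf6; h7: attacked by Rh6; f8: attacked by Rb8; h8: attacked by Qf6.
Legal moves for White: none.
In check with no legal moves → checkmate.

checkmate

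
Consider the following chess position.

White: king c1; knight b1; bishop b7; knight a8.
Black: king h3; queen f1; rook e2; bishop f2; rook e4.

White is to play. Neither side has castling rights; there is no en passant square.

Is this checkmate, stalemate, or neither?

White to move; white king on c1.
In check: yes, from the black queen on f1.
King squares — b1: own knight; d1: attacked by Qf1; b2: attacked by Re2; c2: attacked by Re2; d2: attacked by Re2.
Legal moves for White: none.
In check with no legal moves → checkmate.

checkmate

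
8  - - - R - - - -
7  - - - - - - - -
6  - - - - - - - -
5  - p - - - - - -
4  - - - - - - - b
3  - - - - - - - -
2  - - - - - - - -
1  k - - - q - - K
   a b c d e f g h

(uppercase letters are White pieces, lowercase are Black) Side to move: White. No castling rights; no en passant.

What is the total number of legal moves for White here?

2

White to move; king on h1.
In check: yes, from the black queen on e1.
Legal moves: Kh2, Kg2.
Count: 2.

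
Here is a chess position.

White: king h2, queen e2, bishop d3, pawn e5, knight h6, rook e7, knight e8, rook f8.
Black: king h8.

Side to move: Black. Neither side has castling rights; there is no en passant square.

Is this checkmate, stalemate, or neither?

checkmate

Black to move; black king on h8.
In check: yes, from the white rook on f8.
King squares — g7: attacked by Re7; h7: attacked by Bd3; g8: attacked by Nh6.
Legal moves for Black: none.
In check with no legal moves → checkmate.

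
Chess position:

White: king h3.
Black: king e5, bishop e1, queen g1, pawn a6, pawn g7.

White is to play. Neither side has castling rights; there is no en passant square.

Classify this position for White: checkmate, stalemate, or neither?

stalemate

White to move; white king on h3.
In check: no.
King squares — g2: attacked by Qg1; h2: attacked by Qg1; g3: attacked by Be1; g4: attacked by Qg1; h4: attacked by Be1.
Legal moves for White: none.
Not in check and no legal moves → stalemate.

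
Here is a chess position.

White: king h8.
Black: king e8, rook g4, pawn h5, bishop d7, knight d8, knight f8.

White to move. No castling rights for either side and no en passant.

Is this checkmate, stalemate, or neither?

stalemate

White to move; white king on h8.
In check: no.
King squares — g7: attacked by Rg4; h7: attacked by Nf8; g8: attacked by Rg4.
Legal moves for White: none.
Not in check and no legal moves → stalemate.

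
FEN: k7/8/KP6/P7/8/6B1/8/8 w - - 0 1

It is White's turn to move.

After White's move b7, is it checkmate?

yes

After b7: black king on a8; in check: yes, from the white pawn on b7.
King squares — a7: attacked by Ka6; b7: attacked by Ka6; b8: attacked by Bg3.
Black has no legal moves → checkmate.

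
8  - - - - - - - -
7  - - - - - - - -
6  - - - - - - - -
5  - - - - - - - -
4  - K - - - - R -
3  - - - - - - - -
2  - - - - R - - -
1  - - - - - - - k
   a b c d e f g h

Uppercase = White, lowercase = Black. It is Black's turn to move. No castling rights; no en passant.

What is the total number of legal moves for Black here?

0

Black to move; king on h1.
In check: no.
Legal moves: none.
Count: 0.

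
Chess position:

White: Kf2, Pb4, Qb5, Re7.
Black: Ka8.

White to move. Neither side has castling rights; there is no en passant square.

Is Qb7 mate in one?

yes

After Qb7: black king on a8; in check: yes, from the white queen on b7.
King squares — a7: attacked by Qb7; b7: attacked by Re7; b8: attacked by Qb7.
Black has no legal moves → checkmate.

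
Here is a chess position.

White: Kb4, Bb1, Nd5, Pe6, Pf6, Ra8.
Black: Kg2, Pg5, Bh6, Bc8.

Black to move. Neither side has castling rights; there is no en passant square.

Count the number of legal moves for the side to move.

Black to move; king on g2.
In check: no.
Legal moves: Bd7, Bb7, Bxe6, Ba6, Bf8+, Bg7, Kh3, Kg3, Kf3, Kh2, Kf2, Kh1, Kg1, Kf1, g4.
Count: 15.

15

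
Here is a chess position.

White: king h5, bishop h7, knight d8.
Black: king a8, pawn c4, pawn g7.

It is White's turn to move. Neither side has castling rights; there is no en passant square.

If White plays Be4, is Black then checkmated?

no

After Be4: black king on a8; in check: yes, from the white bishop on e4.
Black has 2 legal replies: Kb8, Ka7.
In check but a legal move exists → not checkmate.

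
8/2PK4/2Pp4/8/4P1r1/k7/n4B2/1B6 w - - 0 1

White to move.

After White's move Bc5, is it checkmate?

no

After Bc5: black king on a3; in check: yes, from the white bishop on c5.
Black has 5 legal replies: Ka4, Kb3, Kb2, Nb4, dxc5.
In check but a legal move exists → not checkmate.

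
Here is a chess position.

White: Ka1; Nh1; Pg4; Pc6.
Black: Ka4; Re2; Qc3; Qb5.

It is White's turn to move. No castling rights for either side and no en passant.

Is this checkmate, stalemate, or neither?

checkmate

White to move; white king on a1.
In check: yes, from the black queen on c3.
King squares — b1: attacked by Qb5; a2: attacked by Re2; b2: attacked by Re2.
Legal moves for White: none.
In check with no legal moves → checkmate.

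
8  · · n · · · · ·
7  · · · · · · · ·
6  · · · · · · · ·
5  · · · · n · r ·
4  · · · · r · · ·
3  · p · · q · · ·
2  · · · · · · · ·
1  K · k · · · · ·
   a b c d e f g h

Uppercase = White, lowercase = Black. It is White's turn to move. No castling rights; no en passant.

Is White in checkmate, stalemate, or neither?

White to move; white king on a1.
In check: no.
King squares — b1: attacked by Kc1; a2: attacked by Pb3; b2: attacked by Kc1.
Legal moves for White: none.
Not in check and no legal moves → stalemate.

stalemate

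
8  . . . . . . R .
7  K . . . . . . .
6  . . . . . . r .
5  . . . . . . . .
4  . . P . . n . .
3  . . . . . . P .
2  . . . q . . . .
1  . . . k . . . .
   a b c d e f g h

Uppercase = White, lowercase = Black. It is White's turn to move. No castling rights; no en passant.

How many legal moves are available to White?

15

White to move; king on a7.
In check: no.
Legal moves: Rh8, Rf8, Re8, Rd8, Rc8, Rb8, Ra8, Rg7, Rxg6, Kb8, Ka8, Kb7, gxf4, c5, g4.
Count: 15.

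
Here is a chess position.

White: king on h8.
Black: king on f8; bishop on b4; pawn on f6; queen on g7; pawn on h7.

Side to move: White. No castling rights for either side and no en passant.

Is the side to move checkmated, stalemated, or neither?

checkmate

White to move; white king on h8.
In check: yes, from the black queen on g7.
King squares — g7: attacked by Kf8; h7: attacked by Qg7; g8: attacked by Qg7.
Legal moves for White: none.
In check with no legal moves → checkmate.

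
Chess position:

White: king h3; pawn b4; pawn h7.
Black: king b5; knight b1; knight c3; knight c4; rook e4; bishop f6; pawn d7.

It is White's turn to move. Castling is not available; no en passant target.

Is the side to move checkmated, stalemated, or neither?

White to move; white king on h3.
In check: no.
Legal moves for White: Kg3, Kh2, Kg2, h8=Q, h8=R, h8=B, h8=N.
White has 7 legal moves and is not in check → neither.

neither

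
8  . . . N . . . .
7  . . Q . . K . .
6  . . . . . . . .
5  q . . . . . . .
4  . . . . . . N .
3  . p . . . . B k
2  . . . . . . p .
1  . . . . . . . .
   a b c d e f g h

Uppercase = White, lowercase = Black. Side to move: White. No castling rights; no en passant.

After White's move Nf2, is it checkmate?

After Nf2: black king on h3; in check: yes, from the white knight on f2.
King squares — g2: own pawn; h2: attacked by Bg3; g3: attacked by Qc7; g4: attacked by Nf2; h4: attacked by Bg3.
Black has no legal moves → checkmate.

yes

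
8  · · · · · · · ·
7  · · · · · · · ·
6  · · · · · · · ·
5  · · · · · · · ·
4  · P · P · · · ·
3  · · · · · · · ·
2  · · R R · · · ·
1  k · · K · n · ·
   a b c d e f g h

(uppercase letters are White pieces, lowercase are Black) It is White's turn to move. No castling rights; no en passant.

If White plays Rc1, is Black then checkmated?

yes

After Rc1: black king on a1; in check: yes, from the white rook on c1.
King squares — b1: attacked by Rc1; a2: attacked by Rd2; b2: attacked by Rd2.
Black has no legal moves → checkmate.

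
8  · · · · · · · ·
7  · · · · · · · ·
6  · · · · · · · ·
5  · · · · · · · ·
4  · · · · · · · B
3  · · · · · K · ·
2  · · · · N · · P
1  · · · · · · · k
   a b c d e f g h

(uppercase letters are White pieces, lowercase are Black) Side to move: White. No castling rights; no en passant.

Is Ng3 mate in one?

no

After Ng3: black king on h1; in check: yes, from the white knight on g3.
Black has 2 legal replies: Kxh2, Kg1.
In check but a legal move exists → not checkmate.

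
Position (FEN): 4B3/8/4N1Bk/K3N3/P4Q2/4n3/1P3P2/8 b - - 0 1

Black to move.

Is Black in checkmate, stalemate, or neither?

Black to move; black king on h6.
In check: yes, from the white queen on f4.
King squares — g5: attacked by Qf4; h5: attacked by Bg6; g6: attacked by Ne5; g7: attacked by Ne6; h7: attacked by Bg6.
Legal moves for Black: none.
In check with no legal moves → checkmate.

checkmate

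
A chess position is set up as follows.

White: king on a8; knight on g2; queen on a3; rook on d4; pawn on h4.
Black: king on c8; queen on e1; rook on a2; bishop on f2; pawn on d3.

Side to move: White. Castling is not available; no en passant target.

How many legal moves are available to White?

21

White to move; king on a8.
In check: no.
Legal moves: Ka7, Rd8+, Rd7, Rd6, Rd5, Rg4, Rf4, Re4, Rc4+, Rb4, Ra4, Rxd3, Qa7, Qa6+, Qa5, Qa4, Qxa2, Nf4, Ne3, Nxe1, h5.
Count: 21.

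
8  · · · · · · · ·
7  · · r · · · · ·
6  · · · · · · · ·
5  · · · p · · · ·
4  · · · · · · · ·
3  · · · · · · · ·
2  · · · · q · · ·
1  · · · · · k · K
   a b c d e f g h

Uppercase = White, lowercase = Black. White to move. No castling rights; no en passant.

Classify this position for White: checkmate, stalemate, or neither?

stalemate

White to move; white king on h1.
In check: no.
King squares — g1: attacked by Kf1; g2: attacked by Kf1; h2: attacked by Qe2.
Legal moves for White: none.
Not in check and no legal moves → stalemate.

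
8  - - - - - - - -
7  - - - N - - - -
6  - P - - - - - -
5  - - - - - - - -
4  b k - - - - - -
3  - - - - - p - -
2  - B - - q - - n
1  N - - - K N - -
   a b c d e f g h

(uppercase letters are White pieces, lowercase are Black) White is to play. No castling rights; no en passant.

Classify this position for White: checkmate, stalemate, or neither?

checkmate

White to move; white king on e1.
In check: yes, from the black queen on e2.
King squares — d1: attacked by Qe2; f1: own knight; d2: attacked by Qe2; e2: attacked by Pf3; f2: attacked by Qe2.
Legal moves for White: none.
In check with no legal moves → checkmate.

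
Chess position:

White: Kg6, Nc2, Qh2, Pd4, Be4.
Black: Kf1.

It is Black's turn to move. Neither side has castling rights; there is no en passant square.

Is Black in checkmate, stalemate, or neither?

Black to move; black king on f1.
In check: no.
King squares — e1: attacked by Nc2; g1: attacked by Qh2; e2: attacked by Qh2; f2: attacked by Qh2; g2: attacked by Qh2.
Legal moves for Black: none.
Not in check and no legal moves → stalemate.

stalemate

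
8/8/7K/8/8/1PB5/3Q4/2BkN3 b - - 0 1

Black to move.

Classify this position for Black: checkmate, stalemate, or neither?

Black to move; black king on d1.
In check: yes, from the white queen on d2.
King squares — c1: attacked by Qd2; e1: attacked by Qd2; c2: attacked by Ne1; d2: attacked by Bc1; e2: attacked by Qd2.
Legal moves for Black: none.
In check with no legal moves → checkmate.

checkmate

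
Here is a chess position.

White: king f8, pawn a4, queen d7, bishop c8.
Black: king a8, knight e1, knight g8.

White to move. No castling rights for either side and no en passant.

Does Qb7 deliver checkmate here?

After Qb7: black king on a8; in check: yes, from the white queen on b7.
King squares — a7: attacked by Qb7; b7: attacked by Bc8; b8: attacked by Qb7.
Black has no legal moves → checkmate.

yes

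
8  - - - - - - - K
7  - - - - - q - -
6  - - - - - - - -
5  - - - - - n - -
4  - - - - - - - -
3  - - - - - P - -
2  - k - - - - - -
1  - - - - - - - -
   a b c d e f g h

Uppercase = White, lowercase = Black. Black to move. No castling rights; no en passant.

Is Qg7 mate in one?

After Qg7: white king on h8; in check: yes, from the black queen on g7.
King squares — g7: attacked by Nf5; h7: attacked by Qg7; g8: attacked by Qg7.
White has no legal moves → checkmate.

yes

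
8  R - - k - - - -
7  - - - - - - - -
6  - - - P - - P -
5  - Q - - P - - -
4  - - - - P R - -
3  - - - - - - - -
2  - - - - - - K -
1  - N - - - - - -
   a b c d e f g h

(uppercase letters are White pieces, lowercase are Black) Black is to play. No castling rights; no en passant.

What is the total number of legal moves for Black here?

0

Black to move; king on d8.
In check: yes, from the white rook on a8.
Legal moves: none.
Count: 0.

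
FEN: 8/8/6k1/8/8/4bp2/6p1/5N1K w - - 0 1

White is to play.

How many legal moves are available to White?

White to move; king on h1.
In check: yes, from the black pawn on g2.
Legal moves: Kh2.
Count: 1.

1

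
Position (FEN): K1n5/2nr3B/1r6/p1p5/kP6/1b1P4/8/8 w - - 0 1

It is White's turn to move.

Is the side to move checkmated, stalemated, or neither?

checkmate

White to move; white king on a8.
In check: yes, from the black knight on c7.
King squares — a7: attacked by Nc8; b7: attacked by Rb6; b8: attacked by Rb6.
Legal moves for White: none.
In check with no legal moves → checkmate.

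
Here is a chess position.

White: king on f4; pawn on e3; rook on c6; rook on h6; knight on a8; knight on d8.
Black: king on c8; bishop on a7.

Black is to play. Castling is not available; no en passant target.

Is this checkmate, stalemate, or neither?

neither

Black to move; black king on c8.
In check: yes, from the white rook on c6.
King squares — b7: attacked by Nd8; c7: attacked by Rc6; d7: available; b8: available; d8: available.
Legal moves for Black: Kxd8, Kb8, Kd7.
Black is in check but has 3 legal moves → neither.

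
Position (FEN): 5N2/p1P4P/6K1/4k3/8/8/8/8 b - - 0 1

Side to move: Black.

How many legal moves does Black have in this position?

Black to move; king on e5.
In check: no.
Legal moves: Kd6, Kd5, Kf4, Ke4, Kd4, a6, a5.
Count: 7.

7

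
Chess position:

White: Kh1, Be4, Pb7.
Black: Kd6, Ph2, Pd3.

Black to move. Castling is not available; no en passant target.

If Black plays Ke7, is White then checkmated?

no

After Ke7: white king on h1; in check: no.
White is not in check, so this cannot be checkmate.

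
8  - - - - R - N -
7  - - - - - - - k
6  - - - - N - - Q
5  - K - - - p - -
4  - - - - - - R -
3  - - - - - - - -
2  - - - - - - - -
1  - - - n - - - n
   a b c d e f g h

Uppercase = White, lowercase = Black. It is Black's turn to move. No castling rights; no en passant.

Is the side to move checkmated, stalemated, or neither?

checkmate

Black to move; black king on h7.
In check: yes, from the white queen on h6.
King squares — g6: attacked by Rg4; h6: attacked by Ng8; g7: attacked by Rg4; g8: attacked by Rg4; h8: attacked by Qh6.
Legal moves for Black: none.
In check with no legal moves → checkmate.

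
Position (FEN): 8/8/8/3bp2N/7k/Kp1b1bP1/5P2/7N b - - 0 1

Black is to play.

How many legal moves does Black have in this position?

4

Black to move; king on h4.
In check: yes, from the white pawn on g3.
Legal moves: Kxh5, Kg5, Kg4, Kh3.
Count: 4.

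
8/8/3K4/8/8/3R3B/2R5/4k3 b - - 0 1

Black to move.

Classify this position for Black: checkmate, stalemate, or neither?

stalemate

Black to move; black king on e1.
In check: no.
King squares — d1: attacked by Rd3; f1: attacked by Bh3; d2: attacked by Rc2; e2: attacked by Rc2; f2: attacked by Rc2.
Legal moves for Black: none.
Not in check and no legal moves → stalemate.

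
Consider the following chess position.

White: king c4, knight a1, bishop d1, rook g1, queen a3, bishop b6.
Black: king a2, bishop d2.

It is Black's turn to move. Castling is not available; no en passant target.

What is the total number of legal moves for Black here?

Black to move; king on a2.
In check: yes, from the white queen on a3.
Legal moves: Kxa3, Kb1.
Count: 2.

2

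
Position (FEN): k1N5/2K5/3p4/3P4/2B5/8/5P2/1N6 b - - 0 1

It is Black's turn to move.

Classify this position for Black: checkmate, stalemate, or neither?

Black to move; black king on a8.
In check: no.
King squares — a7: attacked by Nc8; b7: attacked by Kc7; b8: attacked by Kc7.
Legal moves for Black: none.
Not in check and no legal moves → stalemate.

stalemate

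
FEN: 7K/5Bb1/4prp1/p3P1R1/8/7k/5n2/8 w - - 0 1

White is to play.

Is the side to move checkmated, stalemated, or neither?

neither

White to move; white king on h8.
In check: yes, from the black bishop on g7.
King squares — g7: available; h7: available; g8: available.
Legal moves for White: Kg8, Kh7, Kxg7.
White is in check but has 3 legal moves → neither.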